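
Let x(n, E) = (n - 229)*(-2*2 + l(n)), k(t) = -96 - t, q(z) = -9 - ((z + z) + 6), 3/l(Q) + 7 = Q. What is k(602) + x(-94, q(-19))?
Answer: 60963/101 ≈ 603.59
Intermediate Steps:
l(Q) = 3/(-7 + Q)
q(z) = -15 - 2*z (q(z) = -9 - (2*z + 6) = -9 - (6 + 2*z) = -9 + (-6 - 2*z) = -15 - 2*z)
x(n, E) = (-229 + n)*(-4 + 3/(-7 + n)) (x(n, E) = (n - 229)*(-2*2 + 3/(-7 + n)) = (-229 + n)*(-4 + 3/(-7 + n)))
k(602) + x(-94, q(-19)) = (-96 - 1*602) + (-7099 - 4*(-94)² + 947*(-94))/(-7 - 94) = (-96 - 602) + (-7099 - 4*8836 - 89018)/(-101) = -698 - (-7099 - 35344 - 89018)/101 = -698 - 1/101*(-131461) = -698 + 131461/101 = 60963/101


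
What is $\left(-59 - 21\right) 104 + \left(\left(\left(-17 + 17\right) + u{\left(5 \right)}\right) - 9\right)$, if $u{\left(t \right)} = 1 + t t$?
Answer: $-8303$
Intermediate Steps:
$u{\left(t \right)} = 1 + t^{2}$
$\left(-59 - 21\right) 104 + \left(\left(\left(-17 + 17\right) + u{\left(5 \right)}\right) - 9\right) = \left(-59 - 21\right) 104 + \left(\left(\left(-17 + 17\right) + \left(1 + 5^{2}\right)\right) - 9\right) = \left(-80\right) 104 + \left(\left(0 + \left(1 + 25\right)\right) - 9\right) = -8320 + \left(\left(0 + 26\right) - 9\right) = -8320 + \left(26 - 9\right) = -8320 + 17 = -8303$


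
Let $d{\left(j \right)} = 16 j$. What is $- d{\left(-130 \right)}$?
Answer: $2080$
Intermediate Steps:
$- d{\left(-130 \right)} = - 16 \left(-130\right) = \left(-1\right) \left(-2080\right) = 2080$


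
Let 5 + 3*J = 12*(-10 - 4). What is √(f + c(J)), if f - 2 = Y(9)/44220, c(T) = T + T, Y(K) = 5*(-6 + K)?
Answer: I*√2216122887/4422 ≈ 10.646*I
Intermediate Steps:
J = -173/3 (J = -5/3 + (12*(-10 - 4))/3 = -5/3 + (12*(-14))/3 = -5/3 + (⅓)*(-168) = -5/3 - 56 = -173/3 ≈ -57.667)
Y(K) = -30 + 5*K
c(T) = 2*T
f = 5897/2948 (f = 2 + (-30 + 5*9)/44220 = 2 + (-30 + 45)*(1/44220) = 2 + 15*(1/44220) = 2 + 1/2948 = 5897/2948 ≈ 2.0003)
√(f + c(J)) = √(5897/2948 + 2*(-173/3)) = √(5897/2948 - 346/3) = √(-1002317/8844) = I*√2216122887/4422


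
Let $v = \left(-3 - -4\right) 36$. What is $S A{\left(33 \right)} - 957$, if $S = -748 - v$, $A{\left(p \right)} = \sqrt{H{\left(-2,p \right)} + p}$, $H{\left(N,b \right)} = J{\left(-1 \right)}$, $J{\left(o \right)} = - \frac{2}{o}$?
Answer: $-957 - 784 \sqrt{35} \approx -5595.2$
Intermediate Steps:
$H{\left(N,b \right)} = 2$ ($H{\left(N,b \right)} = - \frac{2}{-1} = \left(-2\right) \left(-1\right) = 2$)
$v = 36$ ($v = \left(-3 + 4\right) 36 = 1 \cdot 36 = 36$)
$A{\left(p \right)} = \sqrt{2 + p}$
$S = -784$ ($S = -748 - 36 = -784$)
$S A{\left(33 \right)} - 957 = - 784 \sqrt{2 + 33} - 957 = - 784 \sqrt{35} - 957 = -957 - 784 \sqrt{35}$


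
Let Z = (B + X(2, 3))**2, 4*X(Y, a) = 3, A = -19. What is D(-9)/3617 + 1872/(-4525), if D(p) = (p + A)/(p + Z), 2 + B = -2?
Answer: -6852112/16366925 ≈ -0.41866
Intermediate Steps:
B = -4 (B = -2 - 2 = -4)
X(Y, a) = 3/4 (X(Y, a) = (1/4)*3 = 3/4)
Z = 169/16 (Z = (-4 + 3/4)**2 = (-13/4)**2 = 169/16 ≈ 10.563)
D(p) = (-19 + p)/(169/16 + p) (D(p) = (p - 19)/(p + 169/16) = (-19 + p)/(169/16 + p))
D(-9)/3617 + 1872/(-4525) = (16*(-19 - 9)/(169 + 16*(-9)))/3617 + 1872/(-4525) = (16*(-28)/(169 - 144))*(1/3617) + 1872*(-1/4525) = (16*(-28)/25)*(1/3617) - 1872/4525 = (16*(1/25)*(-28))*(1/3617) - 1872/4525 = -448/25*1/3617 - 1872/4525 = -448/90425 - 1872/4525 = -6852112/16366925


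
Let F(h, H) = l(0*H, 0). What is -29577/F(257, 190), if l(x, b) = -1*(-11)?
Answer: -29577/11 ≈ -2688.8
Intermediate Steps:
l(x, b) = 11
F(h, H) = 11
-29577/F(257, 190) = -29577/11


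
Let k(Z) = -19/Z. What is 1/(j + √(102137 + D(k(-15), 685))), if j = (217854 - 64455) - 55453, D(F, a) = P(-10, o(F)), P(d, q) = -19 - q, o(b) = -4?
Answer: 48973/4796658397 - √102122/9593316794 ≈ 1.0177e-5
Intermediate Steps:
D(F, a) = -15 (D(F, a) = -19 - 1*(-4) = -19 + 4 = -15)
j = 97946 (j = 153399 - 55453 = 97946)
1/(j + √(102137 + D(k(-15), 685))) = 1/(97946 + √(102137 - 15)) = 1/(97946 + √102122)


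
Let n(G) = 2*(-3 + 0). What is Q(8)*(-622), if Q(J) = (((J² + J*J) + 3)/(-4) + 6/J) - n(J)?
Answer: 16172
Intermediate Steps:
n(G) = -6 (n(G) = 2*(-3) = -6)
Q(J) = 21/4 + 6/J - J²/2 (Q(J) = (((J² + J*J) + 3)/(-4) + 6/J) - 1*(-6) = (((J² + J²) + 3)*(-¼) + 6/J) + 6 = ((2*J² + 3)*(-¼) + 6/J) + 6 = ((3 + 2*J²)*(-¼) + 6/J) + 6 = ((-¾ - J²/2) + 6/J) + 6 = (-¾ + 6/J - J²/2) + 6 = 21/4 + 6/J - J²/2)
Q(8)*(-622) = (21/4 + 6/8 - ½*8²)*(-622) = (21/4 + 6*(⅛) - ½*64)*(-622) = (21/4 + ¾ - 32)*(-622) = -26*(-622) = 16172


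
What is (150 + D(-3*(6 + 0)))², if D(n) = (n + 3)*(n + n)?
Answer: 476100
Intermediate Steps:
D(n) = 2*n*(3 + n) (D(n) = (3 + n)*(2*n) = 2*n*(3 + n))
(150 + D(-3*(6 + 0)))² = (150 + 2*(-3*(6 + 0))*(3 - 3*(6 + 0)))² = (150 + 2*(-3*6)*(3 - 3*6))² = (150 + 2*(-18)*(3 - 18))² = (150 + 2*(-18)*(-15))² = (150 + 540)² = 690² = 476100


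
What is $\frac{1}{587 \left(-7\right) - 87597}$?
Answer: $- \frac{1}{91706} \approx -1.0904 \cdot 10^{-5}$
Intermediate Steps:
$\frac{1}{587 \left(-7\right) - 87597} = \frac{1}{-4109 - 87597} = \frac{1}{-91706} = - \frac{1}{91706}$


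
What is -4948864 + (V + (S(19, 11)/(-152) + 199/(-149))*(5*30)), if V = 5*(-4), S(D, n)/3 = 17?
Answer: -56044000941/11324 ≈ -4.9491e+6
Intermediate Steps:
S(D, n) = 51 (S(D, n) = 3*17 = 51)
V = -20
-4948864 + (V + (S(19, 11)/(-152) + 199/(-149))*(5*30)) = -4948864 + (-20 + (51/(-152) + 199/(-149))*(5*30)) = -4948864 + (-20 + (51*(-1/152) + 199*(-1/149))*150) = -4948864 + (-20 + (-51/152 - 199/149)*150) = -4948864 + (-20 - 37847/22648*150) = -4948864 + (-20 - 2838525/11324) = -4948864 - 3065005/11324 = -56044000941/11324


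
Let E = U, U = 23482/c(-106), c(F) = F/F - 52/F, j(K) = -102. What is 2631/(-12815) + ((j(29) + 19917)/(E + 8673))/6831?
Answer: -1050346613746/5118959323665 ≈ -0.20519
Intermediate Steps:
c(F) = 1 - 52/F
U = 1244546/79 (U = 23482/(((-52 - 106)/(-106))) = 23482/((-1/106*(-158))) = 23482/(79/53) = 23482*(53/79) = 1244546/79 ≈ 15754.)
E = 1244546/79 ≈ 15754.
2631/(-12815) + ((j(29) + 19917)/(E + 8673))/6831 = 2631/(-12815) + ((-102 + 19917)/(1244546/79 + 8673))/6831 = 2631*(-1/12815) + (19815/(1929713/79))*(1/6831) = -2631/12815 + (19815*(79/1929713))*(1/6831) = -2631/12815 + (1565385/1929713)*(1/6831) = -2631/12815 + 521795/4393956501 = -1050346613746/5118959323665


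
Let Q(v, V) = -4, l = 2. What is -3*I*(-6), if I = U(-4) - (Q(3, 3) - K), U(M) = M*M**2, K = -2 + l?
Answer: -1080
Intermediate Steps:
K = 0 (K = -2 + 2 = 0)
U(M) = M**3
I = -60 (I = (-4)**3 - (-4 - 1*0) = -64 - (-4 + 0) = -64 - 1*(-4) = -64 + 4 = -60)
-3*I*(-6) = -3*(-60)*(-6) = 180*(-6) = -1080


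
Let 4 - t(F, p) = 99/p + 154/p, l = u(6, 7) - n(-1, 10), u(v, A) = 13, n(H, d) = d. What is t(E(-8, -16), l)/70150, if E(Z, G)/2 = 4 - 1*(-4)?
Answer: -241/210450 ≈ -0.0011452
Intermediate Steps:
E(Z, G) = 16 (E(Z, G) = 2*(4 - 1*(-4)) = 2*(4 + 4) = 2*8 = 16)
l = 3 (l = 13 - 1*10 = 13 - 10 = 3)
t(F, p) = 4 - 253/p (t(F, p) = 4 - (99/p + 154/p) = 4 - 253/p)
t(E(-8, -16), l)/70150 = (4 - 253/3)/70150 = (4 - 253*1/3)*(1/70150) = (4 - 253/3)*(1/70150) = -241/3*1/70150 = -241/210450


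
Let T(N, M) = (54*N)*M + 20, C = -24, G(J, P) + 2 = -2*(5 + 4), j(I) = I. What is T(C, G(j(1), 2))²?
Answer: 672883600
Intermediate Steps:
G(J, P) = -20 (G(J, P) = -2 - 2*(5 + 4) = -2 - 2*9 = -2 - 18 = -20)
T(N, M) = 20 + 54*M*N (T(N, M) = 54*M*N + 20 = 20 + 54*M*N)
T(C, G(j(1), 2))² = (20 + 54*(-20)*(-24))² = (20 + 25920)² = 25940² = 672883600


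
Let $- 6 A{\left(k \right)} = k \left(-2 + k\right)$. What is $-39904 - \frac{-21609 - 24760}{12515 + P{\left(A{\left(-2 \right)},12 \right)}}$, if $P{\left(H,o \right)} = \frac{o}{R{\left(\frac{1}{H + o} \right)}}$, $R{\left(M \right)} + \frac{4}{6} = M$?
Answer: $- \frac{27418401097}{687173} \approx -39900.0$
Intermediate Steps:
$R{\left(M \right)} = - \frac{2}{3} + M$
$A{\left(k \right)} = - \frac{k \left(-2 + k\right)}{6}$
$P{\left(H,o \right)} = \frac{o}{- \frac{2}{3} + \frac{1}{H + o}}$
$-39904 - \frac{-21609 - 24760}{12515 + P{\left(A{\left(-2 \right)},12 \right)}} = -39904 - \frac{-21609 - 24760}{12515 - \frac{36 \left(\frac{1}{6} \left(-2\right) \left(2 - -2\right) + 12\right)}{-3 + 2 \cdot \frac{1}{6} \left(-2\right) \left(2 - -2\right) + 2 \cdot 12}} = -39904 - - \frac{46369}{12515 - \frac{36 \left(\frac{1}{6} \left(-2\right) \left(2 + 2\right) + 12\right)}{-3 + 2 \cdot \frac{1}{6} \left(-2\right) \left(2 + 2\right) + 24}} = -39904 - - \frac{46369}{12515 - \frac{36 \left(\frac{1}{6} \left(-2\right) 4 + 12\right)}{-3 + 2 \cdot \frac{1}{6} \left(-2\right) 4 + 24}} = -39904 - - \frac{46369}{12515 - \frac{36 \left(- \frac{4}{3} + 12\right)}{-3 + 2 \left(- \frac{4}{3}\right) + 24}} = -39904 - - \frac{46369}{12515 - 36 \frac{1}{-3 - \frac{8}{3} + 24} \cdot \frac{32}{3}} = -39904 - - \frac{46369}{12515 - 36 \frac{1}{\frac{55}{3}} \cdot \frac{32}{3}} = -39904 - - \frac{46369}{12515 - 36 \cdot \frac{3}{55} \cdot \frac{32}{3}} = -39904 - - \frac{46369}{12515 - \frac{1152}{55}} = -39904 - - \frac{46369}{\frac{687173}{55}} = -39904 - \left(-46369\right) \frac{55}{687173} = -39904 - - \frac{2550295}{687173} = -39904 + \frac{2550295}{687173} = - \frac{27418401097}{687173}$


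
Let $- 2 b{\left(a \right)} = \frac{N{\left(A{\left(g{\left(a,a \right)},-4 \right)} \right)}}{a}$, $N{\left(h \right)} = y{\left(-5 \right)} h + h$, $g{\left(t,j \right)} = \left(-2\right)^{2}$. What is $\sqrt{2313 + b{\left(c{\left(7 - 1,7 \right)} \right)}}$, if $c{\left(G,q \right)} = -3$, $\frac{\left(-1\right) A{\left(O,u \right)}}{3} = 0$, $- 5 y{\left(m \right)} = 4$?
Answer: $3 \sqrt{257} \approx 48.094$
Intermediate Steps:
$g{\left(t,j \right)} = 4$
$y{\left(m \right)} = - \frac{4}{5}$ ($y{\left(m \right)} = \left(- \frac{1}{5}\right) 4 = - \frac{4}{5}$)
$A{\left(O,u \right)} = 0$ ($A{\left(O,u \right)} = \left(-3\right) 0 = 0$)
$N{\left(h \right)} = \frac{h}{5}$ ($N{\left(h \right)} = - \frac{4 h}{5} + h = \frac{h}{5}$)
$b{\left(a \right)} = 0$ ($b{\left(a \right)} = - \frac{\frac{1}{5} \cdot 0 \frac{1}{a}}{2} = - \frac{0 \frac{1}{a}}{2} = \left(- \frac{1}{2}\right) 0 = 0$)
$\sqrt{2313 + b{\left(c{\left(7 - 1,7 \right)} \right)}} = \sqrt{2313 + 0} = \sqrt{2313} = 3 \sqrt{257}$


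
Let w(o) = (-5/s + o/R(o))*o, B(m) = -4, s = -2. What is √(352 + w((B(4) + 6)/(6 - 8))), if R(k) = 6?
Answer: √3147/3 ≈ 18.699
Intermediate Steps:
w(o) = o*(5/2 + o/6) (w(o) = (-5/(-2) + o/6)*o = (-5*(-½) + o*(⅙))*o = (5/2 + o/6)*o = o*(5/2 + o/6))
√(352 + w((B(4) + 6)/(6 - 8))) = √(352 + ((-4 + 6)/(6 - 8))*(15 + (-4 + 6)/(6 - 8))/6) = √(352 + (2/(-2))*(15 + 2/(-2))/6) = √(352 + (2*(-½))*(15 + 2*(-½))/6) = √(352 + (⅙)*(-1)*(15 - 1)) = √(352 + (⅙)*(-1)*14) = √(352 - 7/3) = √(1049/3) = √3147/3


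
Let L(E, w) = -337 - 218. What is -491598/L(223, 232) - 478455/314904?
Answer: 17171181563/19419080 ≈ 884.24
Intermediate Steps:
L(E, w) = -555
-491598/L(223, 232) - 478455/314904 = -491598/(-555) - 478455/314904 = -491598*(-1/555) - 478455*1/314904 = 163866/185 - 159485/104968 = 17171181563/19419080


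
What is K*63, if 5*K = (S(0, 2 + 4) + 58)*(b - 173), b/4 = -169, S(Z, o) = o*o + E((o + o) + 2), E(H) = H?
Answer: -5776596/5 ≈ -1.1553e+6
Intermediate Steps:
S(Z, o) = 2 + o² + 2*o (S(Z, o) = o*o + ((o + o) + 2) = o² + (2*o + 2) = o² + (2 + 2*o) = 2 + o² + 2*o)
b = -676 (b = 4*(-169) = -676)
K = -91692/5 (K = (((2 + (2 + 4)² + 2*(2 + 4)) + 58)*(-676 - 173))/5 = (((2 + 6² + 2*6) + 58)*(-849))/5 = (((2 + 36 + 12) + 58)*(-849))/5 = ((50 + 58)*(-849))/5 = (108*(-849))/5 = (⅕)*(-91692) = -91692/5 ≈ -18338.)
K*63 = -91692/5*63 = -5776596/5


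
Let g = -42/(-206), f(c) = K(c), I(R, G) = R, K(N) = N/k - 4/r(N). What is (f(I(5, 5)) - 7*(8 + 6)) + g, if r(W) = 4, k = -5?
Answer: -10279/103 ≈ -99.796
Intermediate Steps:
K(N) = -1 - N/5 (K(N) = N/(-5) - 4/4 = N*(-⅕) - 4*¼ = -N/5 - 1 = -1 - N/5)
f(c) = -1 - c/5
g = 21/103 (g = -42*(-1/206) = 21/103 ≈ 0.20388)
(f(I(5, 5)) - 7*(8 + 6)) + g = ((-1 - ⅕*5) - 7*(8 + 6)) + 21/103 = ((-1 - 1) - 7*14) + 21/103 = (-2 - 98) + 21/103 = -100 + 21/103 = -10279/103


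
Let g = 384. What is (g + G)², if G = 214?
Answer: 357604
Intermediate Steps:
(g + G)² = (384 + 214)² = 598² = 357604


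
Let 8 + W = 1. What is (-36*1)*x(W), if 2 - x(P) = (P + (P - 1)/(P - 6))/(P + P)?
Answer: -5058/91 ≈ -55.582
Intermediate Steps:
W = -7 (W = -8 + 1 = -7)
x(P) = 2 - (P + (-1 + P)/(-6 + P))/(2*P) (x(P) = 2 - (P + (P - 1)/(P - 6))/(P + P) = 2 - (P + (-1 + P)/(-6 + P))/(2*P))
(-36*1)*x(W) = (-36*1)*((1/2)*(1 - 19*(-7) + 3*(-7)**2)/(-7*(-6 - 7))) = -18*(-1)*(1 + 133 + 3*49)/(7*(-13)) = -18*(-1)*(-1)*(1 + 133 + 147)/(7*13) = -18*(-1)*(-1)*281/(7*13) = -36*281/182 = -5058/91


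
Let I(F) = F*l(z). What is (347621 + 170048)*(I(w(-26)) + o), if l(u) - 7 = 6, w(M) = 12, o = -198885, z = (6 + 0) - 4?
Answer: -102875842701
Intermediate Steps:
z = 2 (z = 6 - 4 = 2)
l(u) = 13 (l(u) = 7 + 6 = 13)
I(F) = 13*F (I(F) = F*13 = 13*F)
(347621 + 170048)*(I(w(-26)) + o) = (347621 + 170048)*(13*12 - 198885) = 517669*(156 - 198885) = 517669*(-198729) = -102875842701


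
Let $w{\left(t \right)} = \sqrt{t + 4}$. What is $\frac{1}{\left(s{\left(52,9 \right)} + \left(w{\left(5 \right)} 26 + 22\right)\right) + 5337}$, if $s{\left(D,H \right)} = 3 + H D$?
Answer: $\frac{1}{5908} \approx 0.00016926$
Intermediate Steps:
$w{\left(t \right)} = \sqrt{4 + t}$
$s{\left(D,H \right)} = 3 + D H$
$\frac{1}{\left(s{\left(52,9 \right)} + \left(w{\left(5 \right)} 26 + 22\right)\right) + 5337} = \frac{1}{\left(\left(3 + 52 \cdot 9\right) + \left(\sqrt{4 + 5} \cdot 26 + 22\right)\right) + 5337} = \frac{1}{\left(\left(3 + 468\right) + \left(\sqrt{9} \cdot 26 + 22\right)\right) + 5337} = \frac{1}{\left(471 + \left(3 \cdot 26 + 22\right)\right) + 5337} = \frac{1}{\left(471 + \left(78 + 22\right)\right) + 5337} = \frac{1}{\left(471 + 100\right) + 5337} = \frac{1}{571 + 5337} = \frac{1}{5908}$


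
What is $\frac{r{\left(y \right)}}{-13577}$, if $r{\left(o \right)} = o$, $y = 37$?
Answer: $- \frac{37}{13577} \approx -0.0027252$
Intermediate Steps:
$\frac{r{\left(y \right)}}{-13577} = \frac{37}{-13577} = 37 \left(- \frac{1}{13577}\right) = - \frac{37}{13577}$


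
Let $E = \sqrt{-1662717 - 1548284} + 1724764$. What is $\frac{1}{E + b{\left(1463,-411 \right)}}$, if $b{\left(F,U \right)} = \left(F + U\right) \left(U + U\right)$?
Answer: $\frac{860020}{739637611401} - \frac{i \sqrt{3211001}}{739637611401} \approx 1.1628 \cdot 10^{-6} - 2.4227 \cdot 10^{-9} i$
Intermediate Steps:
$b{\left(F,U \right)} = 2 U \left(F + U\right)$ ($b{\left(F,U \right)} = \left(F + U\right) 2 U = 2 U \left(F + U\right)$)
$E = 1724764 + i \sqrt{3211001}$ ($E = \sqrt{-3211001} + 1724764 = i \sqrt{3211001} + 1724764 = 1724764 + i \sqrt{3211001} \approx 1.7248 \cdot 10^{6} + 1791.9 i$)
$\frac{1}{E + b{\left(1463,-411 \right)}} = \frac{1}{\left(1724764 + i \sqrt{3211001}\right) + 2 \left(-411\right) \left(1463 - 411\right)} = \frac{1}{\left(1724764 + i \sqrt{3211001}\right) + 2 \left(-411\right) 1052} = \frac{1}{\left(1724764 + i \sqrt{3211001}\right) - 864744} = \frac{1}{860020 + i \sqrt{3211001}}$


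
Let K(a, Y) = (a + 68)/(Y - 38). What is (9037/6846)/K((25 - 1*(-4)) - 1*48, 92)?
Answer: 11619/7987 ≈ 1.4547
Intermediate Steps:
K(a, Y) = (68 + a)/(-38 + Y)
(9037/6846)/K((25 - 1*(-4)) - 1*48, 92) = (9037/6846)/(((68 + ((25 - 1*(-4)) - 1*48))/(-38 + 92))) = (9037*(1/6846))/(((68 + ((25 + 4) - 48))/54)) = 1291/(978*(((68 + (29 - 48))/54))) = 1291/(978*(((68 - 19)/54))) = 1291/(978*(((1/54)*49))) = 1291/(978*(49/54)) = (1291/978)*(54/49) = 11619/7987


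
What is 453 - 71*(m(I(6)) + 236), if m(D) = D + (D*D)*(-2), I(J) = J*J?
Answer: 165173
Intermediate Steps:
I(J) = J**2
m(D) = D - 2*D**2 (m(D) = D + D**2*(-2) = D - 2*D**2)
453 - 71*(m(I(6)) + 236) = 453 - 71*(6**2*(1 - 2*6**2) + 236) = 453 - 71*(36*(1 - 2*36) + 236) = 453 - 71*(36*(1 - 72) + 236) = 453 - 71*(36*(-71) + 236) = 453 - 71*(-2556 + 236) = 453 - 71*(-2320) = 453 + 164720 = 165173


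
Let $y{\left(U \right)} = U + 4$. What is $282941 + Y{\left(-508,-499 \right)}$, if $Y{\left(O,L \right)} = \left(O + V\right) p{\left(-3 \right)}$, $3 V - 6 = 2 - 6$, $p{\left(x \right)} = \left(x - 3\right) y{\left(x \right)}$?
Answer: $285985$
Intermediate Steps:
$y{\left(U \right)} = 4 + U$
$p{\left(x \right)} = \left(-3 + x\right) \left(4 + x\right)$ ($p{\left(x \right)} = \left(x - 3\right) \left(4 + x\right) = \left(-3 + x\right) \left(4 + x\right)$)
$V = \frac{2}{3}$ ($V = 2 + \frac{2 - 6}{3} = 2 + \frac{1}{3} \left(-4\right) = 2 - \frac{4}{3} = \frac{2}{3} \approx 0.66667$)
$Y{\left(O,L \right)} = -4 - 6 O$ ($Y{\left(O,L \right)} = \left(O + \frac{2}{3}\right) \left(-3 - 3\right) \left(4 - 3\right) = \left(\frac{2}{3} + O\right) \left(\left(-6\right) 1\right) = \left(\frac{2}{3} + O\right) \left(-6\right) = -4 - 6 O$)
$282941 + Y{\left(-508,-499 \right)} = 282941 - -3044 = 282941 + \left(-4 + 3048\right) = 282941 + 3044 = 285985$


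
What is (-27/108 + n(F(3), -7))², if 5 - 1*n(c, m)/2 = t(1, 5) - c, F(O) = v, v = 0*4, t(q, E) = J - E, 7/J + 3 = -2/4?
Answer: 9025/16 ≈ 564.06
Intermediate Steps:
J = -2 (J = 7/(-3 - 2/4) = 7/(-3 - 2*¼) = 7/(-3 - ½) = 7/(-7/2) = 7*(-2/7) = -2)
t(q, E) = -2 - E
v = 0
F(O) = 0
n(c, m) = 24 + 2*c (n(c, m) = 10 - 2*((-2 - 1*5) - c) = 10 - 2*((-2 - 5) - c) = 10 - 2*(-7 - c) = 10 + (14 + 2*c) = 24 + 2*c)
(-27/108 + n(F(3), -7))² = (-27/108 + (24 + 2*0))² = (-27*1/108 + (24 + 0))² = (-¼ + 24)² = (95/4)² = 9025/16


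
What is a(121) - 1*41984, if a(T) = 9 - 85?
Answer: -42060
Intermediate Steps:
a(T) = -76
a(121) - 1*41984 = -76 - 1*41984 = -76 - 41984 = -42060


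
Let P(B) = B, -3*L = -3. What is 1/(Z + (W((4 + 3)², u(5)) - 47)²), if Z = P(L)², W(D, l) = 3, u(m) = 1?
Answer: 1/1937 ≈ 0.00051626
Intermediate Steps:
L = 1 (L = -⅓*(-3) = 1)
Z = 1 (Z = 1² = 1)
1/(Z + (W((4 + 3)², u(5)) - 47)²) = 1/(1 + (3 - 47)²) = 1/(1 + (-44)²) = 1/(1 + 1936) = 1/1937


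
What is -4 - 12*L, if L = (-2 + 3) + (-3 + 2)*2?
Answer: 8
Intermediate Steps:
L = -1 (L = 1 - 1*2 = 1 - 2 = -1)
-4 - 12*L = -4 - 12*(-1) = -4 + 12 = 8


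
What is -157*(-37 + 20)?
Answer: 2669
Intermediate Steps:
-157*(-37 + 20) = -157*(-17) = 2669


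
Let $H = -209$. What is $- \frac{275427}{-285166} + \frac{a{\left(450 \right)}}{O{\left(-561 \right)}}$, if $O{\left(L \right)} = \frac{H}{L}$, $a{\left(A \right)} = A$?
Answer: $\frac{6549792813}{5418154} \approx 1208.9$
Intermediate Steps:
$O{\left(L \right)} = - \frac{209}{L}$
$- \frac{275427}{-285166} + \frac{a{\left(450 \right)}}{O{\left(-561 \right)}} = - \frac{275427}{-285166} + \frac{450}{\left(-209\right) \frac{1}{-561}} = \left(-275427\right) \left(- \frac{1}{285166}\right) + \frac{450}{\left(-209\right) \left(- \frac{1}{561}\right)} = \frac{275427}{285166} + \frac{450}{\frac{19}{51}} = \frac{275427}{285166} + 450 \cdot \frac{51}{19} = \frac{275427}{285166} + \frac{22950}{19} = \frac{6549792813}{5418154}$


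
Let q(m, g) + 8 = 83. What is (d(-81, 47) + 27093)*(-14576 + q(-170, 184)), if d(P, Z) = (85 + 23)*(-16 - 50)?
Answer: -289512465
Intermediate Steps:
d(P, Z) = -7128 (d(P, Z) = 108*(-66) = -7128)
q(m, g) = 75 (q(m, g) = -8 + 83 = 75)
(d(-81, 47) + 27093)*(-14576 + q(-170, 184)) = (-7128 + 27093)*(-14576 + 75) = 19965*(-14501) = -289512465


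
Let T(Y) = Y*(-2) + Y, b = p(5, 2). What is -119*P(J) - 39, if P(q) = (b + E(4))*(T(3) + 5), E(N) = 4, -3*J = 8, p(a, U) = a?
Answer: -2181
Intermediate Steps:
b = 5
J = -8/3 (J = -1/3*8 = -8/3 ≈ -2.6667)
T(Y) = -Y (T(Y) = -2*Y + Y = -Y)
P(q) = 18 (P(q) = (5 + 4)*(-1*3 + 5) = 9*(-3 + 5) = 9*2 = 18)
-119*P(J) - 39 = -119*18 - 39 = -2142 - 39 = -2181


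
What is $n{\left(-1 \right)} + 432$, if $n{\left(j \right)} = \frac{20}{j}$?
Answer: $412$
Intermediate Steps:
$n{\left(-1 \right)} + 432 = \frac{20}{-1} + 432 = 20 \left(-1\right) + 432 = -20 + 432 = 412$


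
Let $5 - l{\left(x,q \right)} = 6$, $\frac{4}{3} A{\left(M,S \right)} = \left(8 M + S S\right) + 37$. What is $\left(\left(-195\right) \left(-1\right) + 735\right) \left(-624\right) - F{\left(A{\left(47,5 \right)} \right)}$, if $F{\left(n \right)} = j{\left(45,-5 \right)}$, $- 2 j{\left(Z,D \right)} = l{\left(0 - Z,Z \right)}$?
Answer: $- \frac{1160641}{2} \approx -5.8032 \cdot 10^{5}$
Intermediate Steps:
$A{\left(M,S \right)} = \frac{111}{4} + 6 M + \frac{3 S^{2}}{4}$ ($A{\left(M,S \right)} = \frac{3 \left(\left(8 M + S S\right) + 37\right)}{4} = \frac{3 \left(\left(8 M + S^{2}\right) + 37\right)}{4} = \frac{3 \left(\left(S^{2} + 8 M\right) + 37\right)}{4} = \frac{3 \left(37 + S^{2} + 8 M\right)}{4} = \frac{111}{4} + 6 M + \frac{3 S^{2}}{4}$)
$l{\left(x,q \right)} = -1$ ($l{\left(x,q \right)} = 5 - 6 = -1$)
$j{\left(Z,D \right)} = \frac{1}{2}$ ($j{\left(Z,D \right)} = \left(- \frac{1}{2}\right) \left(-1\right) = \frac{1}{2}$)
$F{\left(n \right)} = \frac{1}{2}$
$\left(\left(-195\right) \left(-1\right) + 735\right) \left(-624\right) - F{\left(A{\left(47,5 \right)} \right)} = \left(\left(-195\right) \left(-1\right) + 735\right) \left(-624\right) - \frac{1}{2} = \left(195 + 735\right) \left(-624\right) - \frac{1}{2} = 930 \left(-624\right) - \frac{1}{2} = -580320 - \frac{1}{2} = - \frac{1160641}{2}$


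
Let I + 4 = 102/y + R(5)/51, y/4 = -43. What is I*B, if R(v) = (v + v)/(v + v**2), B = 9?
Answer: -60349/1462 ≈ -41.278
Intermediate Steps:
y = -172 (y = 4*(-43) = -172)
R(v) = 2*v/(v + v**2) (R(v) = (2*v)/(v + v**2) = 2*v/(v + v**2))
I = -60349/13158 (I = -4 + (102/(-172) + (2/(1 + 5))/51) = -4 + (102*(-1/172) + (2/6)*(1/51)) = -4 + (-51/86 + (2*(1/6))*(1/51)) = -4 + (-51/86 + (1/3)*(1/51)) = -4 + (-51/86 + 1/153) = -4 - 7717/13158 = -60349/13158 ≈ -4.5865)
I*B = -60349/13158*9 = -60349/1462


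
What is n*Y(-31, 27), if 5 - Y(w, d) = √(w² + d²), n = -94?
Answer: -470 + 1222*√10 ≈ 3394.3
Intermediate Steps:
Y(w, d) = 5 - √(d² + w²) (Y(w, d) = 5 - √(w² + d²) = 5 - √(d² + w²))
n*Y(-31, 27) = -94*(5 - √(27² + (-31)²)) = -94*(5 - √(729 + 961)) = -94*(5 - √1690) = -94*(5 - 13*√10) = -470 + 1222*√10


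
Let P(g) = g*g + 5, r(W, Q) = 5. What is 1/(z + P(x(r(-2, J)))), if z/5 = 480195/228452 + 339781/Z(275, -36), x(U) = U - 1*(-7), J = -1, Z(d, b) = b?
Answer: -1028034/48350799179 ≈ -2.1262e-5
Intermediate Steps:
x(U) = 7 + U (x(U) = U + 7 = 7 + U)
z = -48503976245/1028034 (z = 5*(480195/228452 + 339781/(-36)) = 5*(480195*(1/228452) + 339781*(-1/36)) = 5*(480195/228452 - 339781/36) = 5*(-9700795249/1028034) = -48503976245/1028034 ≈ -47181.)
P(g) = 5 + g² (P(g) = g² + 5 = 5 + g²)
1/(z + P(x(r(-2, J)))) = 1/(-48503976245/1028034 + (5 + (7 + 5)²)) = 1/(-48503976245/1028034 + (5 + 12²)) = 1/(-48503976245/1028034 + (5 + 144)) = 1/(-48503976245/1028034 + 149) = 1/(-48350799179/1028034) = -1028034/48350799179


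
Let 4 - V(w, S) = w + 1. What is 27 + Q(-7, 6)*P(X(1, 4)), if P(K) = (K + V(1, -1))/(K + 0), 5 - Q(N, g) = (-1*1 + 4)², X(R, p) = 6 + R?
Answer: 153/7 ≈ 21.857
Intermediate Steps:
V(w, S) = 3 - w (V(w, S) = 4 - (w + 1) = 4 - (1 + w) = 4 + (-1 - w) = 3 - w)
Q(N, g) = -4 (Q(N, g) = 5 - (-1*1 + 4)² = 5 - (-1 + 4)² = 5 - 1*3² = 5 - 1*9 = 5 - 9 = -4)
P(K) = (2 + K)/K (P(K) = (K + (3 - 1*1))/(K + 0) = (K + (3 - 1))/K = (K + 2)/K = (2 + K)/K)
27 + Q(-7, 6)*P(X(1, 4)) = 27 - 4*(2 + (6 + 1))/(6 + 1) = 27 - 4*(2 + 7)/7 = 27 - 4*9/7 = 27 - 36/7 = 153/7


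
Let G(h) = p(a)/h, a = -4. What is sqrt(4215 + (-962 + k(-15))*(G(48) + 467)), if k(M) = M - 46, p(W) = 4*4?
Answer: I*sqrt(473867) ≈ 688.38*I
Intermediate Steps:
p(W) = 16
k(M) = -46 + M
G(h) = 16/h
sqrt(4215 + (-962 + k(-15))*(G(48) + 467)) = sqrt(4215 + (-962 + (-46 - 15))*(16/48 + 467)) = sqrt(4215 + (-962 - 61)*(16*(1/48) + 467)) = sqrt(4215 - 1023*(1/3 + 467)) = sqrt(4215 - 1023*1402/3) = sqrt(4215 - 478082) = sqrt(-473867) = I*sqrt(473867)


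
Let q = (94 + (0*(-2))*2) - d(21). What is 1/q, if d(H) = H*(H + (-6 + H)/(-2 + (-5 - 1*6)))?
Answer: -13/4196 ≈ -0.0030982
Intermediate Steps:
d(H) = H*(6/13 + 12*H/13) (d(H) = H*(H + (-6 + H)/(-2 + (-5 - 6))) = H*(H + (-6 + H)/(-2 - 11)) = H*(H + (-6 + H)/(-13)) = H*(H + (-6 + H)*(-1/13)) = H*(H + (6/13 - H/13)) = H*(6/13 + 12*H/13))
q = -4196/13 (q = (94 + (0*(-2))*2) - 6*21*(1 + 2*21)/13 = (94 + 0*2) - 6*21*(1 + 42)/13 = (94 + 0) - 6*21*43/13 = 94 - 1*5418/13 = 94 - 5418/13 = -4196/13 ≈ -322.77)
1/q = 1/(-4196/13) = -13/4196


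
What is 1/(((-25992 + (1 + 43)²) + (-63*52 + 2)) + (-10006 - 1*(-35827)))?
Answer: -1/1509 ≈ -0.00066269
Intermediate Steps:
1/(((-25992 + (1 + 43)²) + (-63*52 + 2)) + (-10006 - 1*(-35827))) = 1/(((-25992 + 44²) + (-3276 + 2)) + (-10006 + 35827)) = 1/(((-25992 + 1936) - 3274) + 25821) = 1/((-24056 - 3274) + 25821) = 1/(-27330 + 25821) = 1/(-1509) = -1/1509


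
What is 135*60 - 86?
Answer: 8014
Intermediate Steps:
135*60 - 86 = 8100 - 86 = 8014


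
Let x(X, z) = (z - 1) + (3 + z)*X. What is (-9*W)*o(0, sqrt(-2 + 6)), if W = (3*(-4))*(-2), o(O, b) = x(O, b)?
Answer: -216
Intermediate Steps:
x(X, z) = -1 + z + X*(3 + z) (x(X, z) = (-1 + z) + X*(3 + z) = -1 + z + X*(3 + z))
o(O, b) = -1 + b + 3*O + O*b
W = 24 (W = -12*(-2) = 24)
(-9*W)*o(0, sqrt(-2 + 6)) = (-9*24)*(-1 + sqrt(-2 + 6) + 3*0 + 0*sqrt(-2 + 6)) = -216*(-1 + sqrt(4) + 0 + 0*sqrt(4)) = -216*(-1 + 2 + 0 + 0*2) = -216*(-1 + 2 + 0 + 0) = -216*1 = -216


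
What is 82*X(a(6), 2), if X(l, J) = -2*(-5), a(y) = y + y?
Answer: 820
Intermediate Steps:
a(y) = 2*y
X(l, J) = 10
82*X(a(6), 2) = 82*10 = 820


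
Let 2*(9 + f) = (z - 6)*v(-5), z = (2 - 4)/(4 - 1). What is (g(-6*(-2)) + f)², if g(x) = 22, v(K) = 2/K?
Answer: 1849/9 ≈ 205.44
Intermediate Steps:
z = -⅔ (z = -2/3 = -2*⅓ = -⅔ ≈ -0.66667)
f = -23/3 (f = -9 + ((-⅔ - 6)*(2/(-5)))/2 = -9 + (-40*(-1)/(3*5))/2 = -9 + (-20/3*(-⅖))/2 = -9 + (½)*(8/3) = -9 + 4/3 = -23/3 ≈ -7.6667)
(g(-6*(-2)) + f)² = (22 - 23/3)² = (43/3)² = 1849/9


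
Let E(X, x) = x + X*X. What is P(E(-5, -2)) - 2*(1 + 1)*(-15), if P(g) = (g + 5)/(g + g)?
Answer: 1394/23 ≈ 60.609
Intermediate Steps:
E(X, x) = x + X²
P(g) = (5 + g)/(2*g) (P(g) = (5 + g)/((2*g)) = (5 + g)*(1/(2*g)) = (5 + g)/(2*g))
P(E(-5, -2)) - 2*(1 + 1)*(-15) = (5 + (-2 + (-5)²))/(2*(-2 + (-5)²)) - 2*(1 + 1)*(-15) = (5 + (-2 + 25))/(2*(-2 + 25)) - 2*2*(-15) = (½)*(5 + 23)/23 - 4*(-15) = (½)*(1/23)*28 + 60 = 14/23 + 60 = 1394/23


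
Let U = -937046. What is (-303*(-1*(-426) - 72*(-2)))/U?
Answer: 86355/468523 ≈ 0.18431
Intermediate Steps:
(-303*(-1*(-426) - 72*(-2)))/U = -303*(-1*(-426) - 72*(-2))/(-937046) = -303*(426 + 144)*(-1/937046) = -303*570*(-1/937046) = -172710*(-1/937046) = 86355/468523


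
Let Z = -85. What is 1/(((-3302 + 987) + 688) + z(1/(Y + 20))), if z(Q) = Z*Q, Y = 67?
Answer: -87/141634 ≈ -0.00061426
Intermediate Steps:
z(Q) = -85*Q
1/(((-3302 + 987) + 688) + z(1/(Y + 20))) = 1/(((-3302 + 987) + 688) - 85/(67 + 20)) = 1/((-2315 + 688) - 85/87) = 1/(-1627 - 85*1/87) = 1/(-1627 - 85/87) = 1/(-141634/87) = -87/141634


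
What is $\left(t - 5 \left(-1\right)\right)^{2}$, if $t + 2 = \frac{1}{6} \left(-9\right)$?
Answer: $\frac{9}{4} \approx 2.25$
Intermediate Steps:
$t = - \frac{7}{2}$ ($t = -2 + \frac{1}{6} \left(-9\right) = -2 - \frac{3}{2} = - \frac{7}{2} \approx -3.5$)
$\left(t - 5 \left(-1\right)\right)^{2} = \left(- \frac{7}{2} - 5 \left(-1\right)\right)^{2} = \left(- \frac{7}{2} - -5\right)^{2} = \left(- \frac{7}{2} + 5\right)^{2} = \left(\frac{3}{2}\right)^{2} = \frac{9}{4}$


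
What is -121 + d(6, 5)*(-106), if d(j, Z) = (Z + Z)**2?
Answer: -10721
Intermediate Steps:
d(j, Z) = 4*Z**2 (d(j, Z) = (2*Z)**2 = 4*Z**2)
-121 + d(6, 5)*(-106) = -121 + (4*5**2)*(-106) = -121 + (4*25)*(-106) = -121 + 100*(-106) = -121 - 10600 = -10721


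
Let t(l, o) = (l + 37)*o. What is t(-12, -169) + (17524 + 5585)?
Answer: 18884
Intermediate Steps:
t(l, o) = o*(37 + l) (t(l, o) = (37 + l)*o = o*(37 + l))
t(-12, -169) + (17524 + 5585) = -169*(37 - 12) + (17524 + 5585) = -169*25 + 23109 = -4225 + 23109 = 18884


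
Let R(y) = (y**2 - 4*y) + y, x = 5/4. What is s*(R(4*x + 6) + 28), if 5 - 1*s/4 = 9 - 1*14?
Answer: 4640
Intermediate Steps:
x = 5/4 (x = 5*(1/4) = 5/4 ≈ 1.2500)
s = 40 (s = 20 - 4*(9 - 1*14) = 20 - 4*(9 - 14) = 20 - 4*(-5) = 20 + 20 = 40)
R(y) = y**2 - 3*y
s*(R(4*x + 6) + 28) = 40*((4*(5/4) + 6)*(-3 + (4*(5/4) + 6)) + 28) = 40*((5 + 6)*(-3 + (5 + 6)) + 28) = 40*(11*(-3 + 11) + 28) = 40*(11*8 + 28) = 40*(88 + 28) = 40*116 = 4640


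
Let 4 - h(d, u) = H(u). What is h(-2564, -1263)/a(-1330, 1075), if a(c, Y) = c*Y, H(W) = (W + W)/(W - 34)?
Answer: -1331/927192875 ≈ -1.4355e-6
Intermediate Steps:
H(W) = 2*W/(-34 + W) (H(W) = (2*W)/(-34 + W) = 2*W/(-34 + W))
h(d, u) = 4 - 2*u/(-34 + u)
a(c, Y) = Y*c
h(-2564, -1263)/a(-1330, 1075) = (2*(-68 - 1263)/(-34 - 1263))/((1075*(-1330))) = (2*(-1331)/(-1297))/(-1429750) = (2*(-1/1297)*(-1331))*(-1/1429750) = (2662/1297)*(-1/1429750) = -1331/927192875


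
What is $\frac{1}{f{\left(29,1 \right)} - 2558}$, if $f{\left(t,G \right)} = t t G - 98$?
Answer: $- \frac{1}{1815} \approx -0.00055096$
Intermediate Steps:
$f{\left(t,G \right)} = -98 + G t^{2}$ ($f{\left(t,G \right)} = t^{2} G - 98 = G t^{2} - 98 = -98 + G t^{2}$)
$\frac{1}{f{\left(29,1 \right)} - 2558} = \frac{1}{\left(-98 + 1 \cdot 29^{2}\right) - 2558} = \frac{1}{\left(-98 + 1 \cdot 841\right) - 2558} = \frac{1}{\left(-98 + 841\right) - 2558} = \frac{1}{743 - 2558} = \frac{1}{-1815} = - \frac{1}{1815}$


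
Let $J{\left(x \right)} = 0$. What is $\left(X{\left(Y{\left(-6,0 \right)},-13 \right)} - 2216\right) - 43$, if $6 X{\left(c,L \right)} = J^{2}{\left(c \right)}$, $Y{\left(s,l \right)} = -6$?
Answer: $-2259$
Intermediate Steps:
$X{\left(c,L \right)} = 0$ ($X{\left(c,L \right)} = \frac{0^{2}}{6} = \frac{1}{6} \cdot 0 = 0$)
$\left(X{\left(Y{\left(-6,0 \right)},-13 \right)} - 2216\right) - 43 = \left(0 - 2216\right) - 43 = -2216 - 43 = -2259$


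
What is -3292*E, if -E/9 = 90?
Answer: 2666520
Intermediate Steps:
E = -810 (E = -9*90 = -810)
-3292*E = -3292*(-810) = 2666520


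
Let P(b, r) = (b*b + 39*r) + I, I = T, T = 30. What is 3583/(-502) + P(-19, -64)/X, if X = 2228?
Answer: -4519817/559228 ≈ -8.0822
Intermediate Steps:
I = 30
P(b, r) = 30 + b² + 39*r (P(b, r) = (b*b + 39*r) + 30 = (b² + 39*r) + 30 = 30 + b² + 39*r)
3583/(-502) + P(-19, -64)/X = 3583/(-502) + (30 + (-19)² + 39*(-64))/2228 = 3583*(-1/502) + (30 + 361 - 2496)*(1/2228) = -3583/502 - 2105*1/2228 = -3583/502 - 2105/2228 = -4519817/559228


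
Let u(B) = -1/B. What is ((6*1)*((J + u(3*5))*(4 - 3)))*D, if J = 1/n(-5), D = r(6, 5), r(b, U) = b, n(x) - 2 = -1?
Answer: 168/5 ≈ 33.600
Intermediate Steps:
n(x) = 1 (n(x) = 2 - 1 = 1)
D = 6
J = 1 (J = 1/1 = 1)
((6*1)*((J + u(3*5))*(4 - 3)))*D = ((6*1)*((1 - 1/(3*5))*(4 - 3)))*6 = (6*((1 - 1/15)*1))*6 = (6*((14/15)*1))*6 = (6*(14/15))*6 = (28/5)*6 = 168/5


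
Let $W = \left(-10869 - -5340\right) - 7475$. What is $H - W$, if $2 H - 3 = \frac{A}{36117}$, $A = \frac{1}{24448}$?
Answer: $\frac{22967411688577}{1765976832} \approx 13006.0$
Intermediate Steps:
$A = \frac{1}{24448} \approx 4.0903 \cdot 10^{-5}$
$W = -13004$ ($W = \left(-10869 + 5340\right) - 7475 = -5529 - 7475 = -13004$)
$H = \frac{2648965249}{1765976832}$ ($H = \frac{3}{2} + \frac{\frac{1}{24448} \cdot \frac{1}{36117}}{2} = \frac{3}{2} + \frac{1}{2} \cdot \frac{1}{882988416} = \frac{3}{2} + \frac{1}{1765976832} = \frac{2648965249}{1765976832} \approx 1.5$)
$H - W = \frac{2648965249}{1765976832} - -13004 = \frac{2648965249}{1765976832} + 13004 = \frac{22967411688577}{1765976832}$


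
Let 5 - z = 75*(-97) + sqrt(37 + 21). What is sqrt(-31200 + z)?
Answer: sqrt(-23920 - sqrt(58)) ≈ 154.69*I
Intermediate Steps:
z = 7280 - sqrt(58) (z = 5 - (75*(-97) + sqrt(37 + 21)) = 5 - (-7275 + sqrt(58)) = 5 + (7275 - sqrt(58)) = 7280 - sqrt(58) ≈ 7272.4)
sqrt(-31200 + z) = sqrt(-31200 + (7280 - sqrt(58))) = sqrt(-23920 - sqrt(58))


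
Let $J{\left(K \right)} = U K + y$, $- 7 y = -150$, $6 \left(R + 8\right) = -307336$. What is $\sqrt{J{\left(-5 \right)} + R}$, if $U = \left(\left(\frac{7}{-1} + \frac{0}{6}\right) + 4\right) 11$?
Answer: $\frac{i \sqrt{22510509}}{21} \approx 225.93 i$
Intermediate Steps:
$U = -33$ ($U = \left(\left(7 \left(-1\right) + 0 \cdot \frac{1}{6}\right) + 4\right) 11 = \left(\left(-7 + 0\right) + 4\right) 11 = \left(-7 + 4\right) 11 = \left(-3\right) 11 = -33$)
$R = - \frac{153692}{3}$ ($R = -8 + \frac{1}{6} \left(-307336\right) = -8 - \frac{153668}{3} = - \frac{153692}{3} \approx -51231.0$)
$y = \frac{150}{7}$ ($y = \left(- \frac{1}{7}\right) \left(-150\right) = \frac{150}{7} \approx 21.429$)
$J{\left(K \right)} = \frac{150}{7} - 33 K$ ($J{\left(K \right)} = - 33 K + \frac{150}{7} = \frac{150}{7} - 33 K$)
$\sqrt{J{\left(-5 \right)} + R} = \sqrt{\left(\frac{150}{7} - -165\right) - \frac{153692}{3}} = \sqrt{\left(\frac{150}{7} + 165\right) - \frac{153692}{3}} = \sqrt{\frac{1305}{7} - \frac{153692}{3}} = \sqrt{- \frac{1071929}{21}} = \frac{i \sqrt{22510509}}{21}$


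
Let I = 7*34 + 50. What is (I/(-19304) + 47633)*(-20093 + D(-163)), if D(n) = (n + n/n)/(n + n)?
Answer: -376432202269654/393319 ≈ -9.5707e+8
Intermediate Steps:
I = 288 (I = 238 + 50 = 288)
D(n) = (1 + n)/(2*n) (D(n) = (n + 1)/((2*n)) = (1 + n)*(1/(2*n)) = (1 + n)/(2*n))
(I/(-19304) + 47633)*(-20093 + D(-163)) = (288/(-19304) + 47633)*(-20093 + (½)*(1 - 163)/(-163)) = (288*(-1/19304) + 47633)*(-20093 + (½)*(-1/163)*(-162)) = (-36/2413 + 47633)*(-20093 + 81/163) = (114938393/2413)*(-3275078/163) = -376432202269654/393319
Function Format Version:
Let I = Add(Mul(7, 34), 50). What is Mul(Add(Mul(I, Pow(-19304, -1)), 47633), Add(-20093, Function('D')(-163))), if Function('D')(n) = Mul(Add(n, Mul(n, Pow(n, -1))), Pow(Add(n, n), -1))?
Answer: Rational(-376432202269654, 393319) ≈ -9.5707e+8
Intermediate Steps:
I = 288 (I = Add(238, 50) = 288)
Function('D')(n) = Mul(Rational(1, 2), Pow(n, -1), Add(1, n)) (Function('D')(n) = Mul(Add(n, 1), Pow(Mul(2, n), -1)) = Mul(Add(1, n), Mul(Rational(1, 2), Pow(n, -1))) = Mul(Rational(1, 2), Pow(n, -1), Add(1, n)))
Mul(Add(Mul(I, Pow(-19304, -1)), 47633), Add(-20093, Function('D')(-163))) = Mul(Add(Mul(288, Pow(-19304, -1)), 47633), Add(-20093, Mul(Rational(1, 2), Pow(-163, -1), Add(1, -163)))) = Mul(Add(Mul(288, Rational(-1, 19304)), 47633), Add(-20093, Mul(Rational(1, 2), Rational(-1, 163), -162))) = Mul(Add(Rational(-36, 2413), 47633), Add(-20093, Rational(81, 163))) = Mul(Rational(114938393, 2413), Rational(-3275078, 163)) = Rational(-376432202269654, 393319)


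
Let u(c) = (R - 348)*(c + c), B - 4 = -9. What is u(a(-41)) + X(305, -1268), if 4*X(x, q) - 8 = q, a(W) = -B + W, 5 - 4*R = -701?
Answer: 12033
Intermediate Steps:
B = -5 (B = 4 - 9 = -5)
R = 353/2 (R = 5/4 - ¼*(-701) = 5/4 + 701/4 = 353/2 ≈ 176.50)
a(W) = 5 + W (a(W) = -1*(-5) + W = 5 + W)
u(c) = -343*c (u(c) = (353/2 - 348)*(c + c) = -343*c)
X(x, q) = 2 + q/4
u(a(-41)) + X(305, -1268) = -343*(5 - 41) + (2 + (¼)*(-1268)) = -343*(-36) + (2 - 317) = 12348 - 315 = 12033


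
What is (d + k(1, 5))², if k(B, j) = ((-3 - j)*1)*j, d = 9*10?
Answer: 2500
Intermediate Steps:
d = 90
k(B, j) = j*(-3 - j) (k(B, j) = (-3 - j)*j = j*(-3 - j))
(d + k(1, 5))² = (90 - 1*5*(3 + 5))² = (90 - 1*5*8)² = (90 - 40)² = 50² = 2500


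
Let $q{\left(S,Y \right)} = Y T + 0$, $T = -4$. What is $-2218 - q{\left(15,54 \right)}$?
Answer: $-2002$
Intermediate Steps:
$q{\left(S,Y \right)} = - 4 Y$ ($q{\left(S,Y \right)} = Y \left(-4\right) + 0 = - 4 Y + 0 = - 4 Y$)
$-2218 - q{\left(15,54 \right)} = -2218 - \left(-4\right) 54 = -2218 - -216 = -2218 + 216 = -2002$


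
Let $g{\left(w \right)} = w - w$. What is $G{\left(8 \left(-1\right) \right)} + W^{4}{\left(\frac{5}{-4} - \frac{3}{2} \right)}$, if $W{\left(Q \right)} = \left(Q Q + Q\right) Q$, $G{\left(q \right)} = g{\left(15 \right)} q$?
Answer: $\frac{514675673281}{16777216} \approx 30677.0$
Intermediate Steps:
$g{\left(w \right)} = 0$
$G{\left(q \right)} = 0$ ($G{\left(q \right)} = 0 q = 0$)
$W{\left(Q \right)} = Q \left(Q + Q^{2}\right)$ ($W{\left(Q \right)} = \left(Q^{2} + Q\right) Q = \left(Q + Q^{2}\right) Q = Q \left(Q + Q^{2}\right)$)
$G{\left(8 \left(-1\right) \right)} + W^{4}{\left(\frac{5}{-4} - \frac{3}{2} \right)} = 0 + \left(\left(\frac{5}{-4} - \frac{3}{2}\right)^{2} \left(1 + \left(\frac{5}{-4} - \frac{3}{2}\right)\right)\right)^{4} = 0 + \left(\left(5 \left(- \frac{1}{4}\right) - \frac{3}{2}\right)^{2} \left(1 + \left(5 \left(- \frac{1}{4}\right) - \frac{3}{2}\right)\right)\right)^{4} = 0 + \left(\left(- \frac{5}{4} - \frac{3}{2}\right)^{2} \left(1 - \frac{11}{4}\right)\right)^{4} = 0 + \left(\left(- \frac{11}{4}\right)^{2} \left(1 - \frac{11}{4}\right)\right)^{4} = 0 + \left(\frac{121}{16} \left(- \frac{7}{4}\right)\right)^{4} = 0 + \left(- \frac{847}{64}\right)^{4} = 0 + \frac{514675673281}{16777216} = \frac{514675673281}{16777216}$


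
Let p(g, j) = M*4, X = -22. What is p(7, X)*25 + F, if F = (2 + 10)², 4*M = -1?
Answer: 119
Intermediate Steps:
M = -¼ (M = (¼)*(-1) = -¼ ≈ -0.25000)
F = 144 (F = 12² = 144)
p(g, j) = -1 (p(g, j) = -¼*4 = -1)
p(7, X)*25 + F = -1*25 + 144 = -25 + 144 = 119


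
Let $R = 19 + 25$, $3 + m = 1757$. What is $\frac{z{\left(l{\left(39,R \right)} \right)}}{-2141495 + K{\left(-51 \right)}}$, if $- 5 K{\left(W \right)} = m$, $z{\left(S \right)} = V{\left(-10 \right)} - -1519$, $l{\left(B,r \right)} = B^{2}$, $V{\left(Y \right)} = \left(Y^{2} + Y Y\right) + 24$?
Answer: $- \frac{2905}{3569743} \approx -0.00081378$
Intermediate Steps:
$V{\left(Y \right)} = 24 + 2 Y^{2}$ ($V{\left(Y \right)} = \left(Y^{2} + Y^{2}\right) + 24 = 2 Y^{2} + 24 = 24 + 2 Y^{2}$)
$m = 1754$ ($m = -3 + 1757 = 1754$)
$R = 44$
$z{\left(S \right)} = 1743$ ($z{\left(S \right)} = \left(24 + 2 \left(-10\right)^{2}\right) - -1519 = \left(24 + 2 \cdot 100\right) + 1519 = \left(24 + 200\right) + 1519 = 224 + 1519 = 1743$)
$K{\left(W \right)} = - \frac{1754}{5}$ ($K{\left(W \right)} = \left(- \frac{1}{5}\right) 1754 = - \frac{1754}{5}$)
$\frac{z{\left(l{\left(39,R \right)} \right)}}{-2141495 + K{\left(-51 \right)}} = \frac{1743}{-2141495 - \frac{1754}{5}} = \frac{1743}{- \frac{10709229}{5}} = 1743 \left(- \frac{5}{10709229}\right) = - \frac{2905}{3569743}$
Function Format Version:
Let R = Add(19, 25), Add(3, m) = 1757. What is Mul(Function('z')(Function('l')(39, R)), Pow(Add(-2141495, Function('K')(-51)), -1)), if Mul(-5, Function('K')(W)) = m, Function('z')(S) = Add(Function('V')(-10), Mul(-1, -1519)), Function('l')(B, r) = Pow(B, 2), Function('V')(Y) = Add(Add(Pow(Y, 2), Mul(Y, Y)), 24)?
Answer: Rational(-2905, 3569743) ≈ -0.00081378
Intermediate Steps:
Function('V')(Y) = Add(24, Mul(2, Pow(Y, 2))) (Function('V')(Y) = Add(Add(Pow(Y, 2), Pow(Y, 2)), 24) = Add(Mul(2, Pow(Y, 2)), 24) = Add(24, Mul(2, Pow(Y, 2))))
m = 1754 (m = Add(-3, 1757) = 1754)
R = 44
Function('z')(S) = 1743 (Function('z')(S) = Add(Add(24, Mul(2, Pow(-10, 2))), Mul(-1, -1519)) = Add(Add(24, Mul(2, 100)), 1519) = Add(Add(24, 200), 1519) = Add(224, 1519) = 1743)
Function('K')(W) = Rational(-1754, 5) (Function('K')(W) = Mul(Rational(-1, 5), 1754) = Rational(-1754, 5))
Mul(Function('z')(Function('l')(39, R)), Pow(Add(-2141495, Function('K')(-51)), -1)) = Mul(1743, Pow(Add(-2141495, Rational(-1754, 5)), -1)) = Mul(1743, Pow(Rational(-10709229, 5), -1)) = Mul(1743, Rational(-5, 10709229)) = Rational(-2905, 3569743)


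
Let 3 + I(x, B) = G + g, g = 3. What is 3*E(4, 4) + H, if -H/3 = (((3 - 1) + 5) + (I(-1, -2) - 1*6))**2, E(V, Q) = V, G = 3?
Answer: -36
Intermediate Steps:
I(x, B) = 3 (I(x, B) = -3 + (3 + 3) = -3 + 6 = 3)
H = -48 (H = -3*(((3 - 1) + 5) + (3 - 1*6))**2 = -3*((2 + 5) + (3 - 6))**2 = -3*(7 - 3)**2 = -3*4**2 = -3*16 = -48)
3*E(4, 4) + H = 3*4 - 48 = 12 - 48 = -36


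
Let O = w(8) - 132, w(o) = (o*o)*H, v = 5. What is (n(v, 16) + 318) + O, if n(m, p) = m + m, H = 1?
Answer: 260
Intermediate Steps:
n(m, p) = 2*m
w(o) = o² (w(o) = (o*o)*1 = o²*1 = o²)
O = -68 (O = 8² - 132 = 64 - 132 = -68)
(n(v, 16) + 318) + O = (2*5 + 318) - 68 = (10 + 318) - 68 = 328 - 68 = 260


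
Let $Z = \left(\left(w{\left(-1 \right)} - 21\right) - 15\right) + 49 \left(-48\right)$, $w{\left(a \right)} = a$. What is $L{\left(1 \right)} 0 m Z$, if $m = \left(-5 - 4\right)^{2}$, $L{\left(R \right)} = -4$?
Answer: $0$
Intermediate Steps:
$m = 81$ ($m = \left(-5 - 4\right)^{2} = \left(-9\right)^{2} = 81$)
$Z = -2389$ ($Z = \left(\left(-1 - 21\right) - 15\right) + 49 \left(-48\right) = \left(-22 - 15\right) - 2352 = -37 - 2352 = -2389$)
$L{\left(1 \right)} 0 m Z = \left(-4\right) 0 \cdot 81 \left(-2389\right) = 0 \cdot 81 \left(-2389\right) = 0 \left(-2389\right) = 0$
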